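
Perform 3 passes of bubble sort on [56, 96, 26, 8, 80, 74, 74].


Initial: [56, 96, 26, 8, 80, 74, 74]
Pass 1: [56, 26, 8, 80, 74, 74, 96] (5 swaps)
Pass 2: [26, 8, 56, 74, 74, 80, 96] (4 swaps)
Pass 3: [8, 26, 56, 74, 74, 80, 96] (1 swaps)

After 3 passes: [8, 26, 56, 74, 74, 80, 96]


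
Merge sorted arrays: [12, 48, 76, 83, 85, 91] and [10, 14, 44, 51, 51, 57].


Take 10 from B
Take 12 from A
Take 14 from B
Take 44 from B
Take 48 from A
Take 51 from B
Take 51 from B
Take 57 from B

Merged: [10, 12, 14, 44, 48, 51, 51, 57, 76, 83, 85, 91]


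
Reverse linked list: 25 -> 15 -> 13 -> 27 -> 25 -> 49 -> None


Step 1: curr=25, set curr.next=prev(None) | reversed so far: 25
Step 2: curr=15, set curr.next=prev(25) | reversed so far: 15 -> 25
Step 3: curr=13, set curr.next=prev(15) | reversed so far: 13 -> 15 -> 25
Step 4: curr=27, set curr.next=prev(13) | reversed so far: 27 -> 13 -> 15 -> 25
Step 5: curr=25, set curr.next=prev(27) | reversed so far: 25 -> 27 -> 13 -> 15 -> 25
Step 6: curr=49, set curr.next=prev(25) | reversed so far: 49 -> 25 -> 27 -> 13 -> 15 -> 25

49 -> 25 -> 27 -> 13 -> 15 -> 25 -> None


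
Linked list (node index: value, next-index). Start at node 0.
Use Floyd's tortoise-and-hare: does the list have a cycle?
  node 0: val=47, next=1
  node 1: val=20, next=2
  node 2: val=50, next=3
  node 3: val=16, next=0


Floyd's tortoise (slow, +1) and hare (fast, +2):
  init: slow=0, fast=0
  step 1: slow=1, fast=2
  step 2: slow=2, fast=0
  step 3: slow=3, fast=2
  step 4: slow=0, fast=0
  slow == fast at node 0: cycle detected

Cycle: yes


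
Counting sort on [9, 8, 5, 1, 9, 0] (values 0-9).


Input: [9, 8, 5, 1, 9, 0]
Counts: [1, 1, 0, 0, 0, 1, 0, 0, 1, 2]

Sorted: [0, 1, 5, 8, 9, 9]


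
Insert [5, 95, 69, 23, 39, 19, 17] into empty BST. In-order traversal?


Insert 5: root
Insert 95: R from 5
Insert 69: R from 5 -> L from 95
Insert 23: R from 5 -> L from 95 -> L from 69
Insert 39: R from 5 -> L from 95 -> L from 69 -> R from 23
Insert 19: R from 5 -> L from 95 -> L from 69 -> L from 23
Insert 17: R from 5 -> L from 95 -> L from 69 -> L from 23 -> L from 19

In-order: [5, 17, 19, 23, 39, 69, 95]


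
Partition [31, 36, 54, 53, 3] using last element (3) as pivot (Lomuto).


Pivot: 3
Place pivot at 0: [3, 36, 54, 53, 31]

Partitioned: [3, 36, 54, 53, 31]


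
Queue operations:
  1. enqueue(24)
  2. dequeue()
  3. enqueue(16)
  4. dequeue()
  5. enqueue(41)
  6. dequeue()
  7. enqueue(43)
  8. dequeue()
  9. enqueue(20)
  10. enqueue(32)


enqueue(24) -> [24]
dequeue()->24, []
enqueue(16) -> [16]
dequeue()->16, []
enqueue(41) -> [41]
dequeue()->41, []
enqueue(43) -> [43]
dequeue()->43, []
enqueue(20) -> [20]
enqueue(32) -> [20, 32]

Final queue: [20, 32]


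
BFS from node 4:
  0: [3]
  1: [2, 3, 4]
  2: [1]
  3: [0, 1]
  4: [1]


Visit 4, enqueue [1]
Visit 1, enqueue [2, 3]
Visit 2, enqueue []
Visit 3, enqueue [0]
Visit 0, enqueue []

BFS order: [4, 1, 2, 3, 0]


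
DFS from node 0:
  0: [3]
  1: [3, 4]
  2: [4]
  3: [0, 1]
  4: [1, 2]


Visit 0, push [3]
Visit 3, push [1]
Visit 1, push [4]
Visit 4, push [2]
Visit 2, push []

DFS order: [0, 3, 1, 4, 2]


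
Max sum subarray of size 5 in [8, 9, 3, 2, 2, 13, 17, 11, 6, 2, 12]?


[0:5]: 24
[1:6]: 29
[2:7]: 37
[3:8]: 45
[4:9]: 49
[5:10]: 49
[6:11]: 48

Max: 49 at [4:9]


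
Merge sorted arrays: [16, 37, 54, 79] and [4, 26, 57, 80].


Take 4 from B
Take 16 from A
Take 26 from B
Take 37 from A
Take 54 from A
Take 57 from B
Take 79 from A

Merged: [4, 16, 26, 37, 54, 57, 79, 80]


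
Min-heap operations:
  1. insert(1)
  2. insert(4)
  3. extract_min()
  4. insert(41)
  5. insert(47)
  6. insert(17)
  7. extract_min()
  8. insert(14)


insert(1) -> [1]
insert(4) -> [1, 4]
extract_min()->1, [4]
insert(41) -> [4, 41]
insert(47) -> [4, 41, 47]
insert(17) -> [4, 17, 47, 41]
extract_min()->4, [17, 41, 47]
insert(14) -> [14, 17, 47, 41]

Final heap: [14, 17, 47, 41]


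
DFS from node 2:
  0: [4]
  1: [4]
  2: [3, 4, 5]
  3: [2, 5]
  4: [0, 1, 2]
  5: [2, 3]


Visit 2, push [5, 4, 3]
Visit 3, push [5]
Visit 5, push []
Visit 4, push [1, 0]
Visit 0, push []
Visit 1, push []

DFS order: [2, 3, 5, 4, 0, 1]


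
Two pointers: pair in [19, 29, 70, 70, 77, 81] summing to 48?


lo=0(19)+hi=5(81)=100
lo=0(19)+hi=4(77)=96
lo=0(19)+hi=3(70)=89
lo=0(19)+hi=2(70)=89
lo=0(19)+hi=1(29)=48

Yes: 19+29=48


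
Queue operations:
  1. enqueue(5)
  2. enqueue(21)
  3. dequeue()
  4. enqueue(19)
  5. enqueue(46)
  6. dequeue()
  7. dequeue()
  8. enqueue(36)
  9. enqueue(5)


enqueue(5) -> [5]
enqueue(21) -> [5, 21]
dequeue()->5, [21]
enqueue(19) -> [21, 19]
enqueue(46) -> [21, 19, 46]
dequeue()->21, [19, 46]
dequeue()->19, [46]
enqueue(36) -> [46, 36]
enqueue(5) -> [46, 36, 5]

Final queue: [46, 36, 5]


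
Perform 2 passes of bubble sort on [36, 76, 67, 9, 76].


Initial: [36, 76, 67, 9, 76]
Pass 1: [36, 67, 9, 76, 76] (2 swaps)
Pass 2: [36, 9, 67, 76, 76] (1 swaps)

After 2 passes: [36, 9, 67, 76, 76]


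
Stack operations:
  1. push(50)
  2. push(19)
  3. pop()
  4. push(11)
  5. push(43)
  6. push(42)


push(50) -> [50]
push(19) -> [50, 19]
pop()->19, [50]
push(11) -> [50, 11]
push(43) -> [50, 11, 43]
push(42) -> [50, 11, 43, 42]

Final stack: [50, 11, 43, 42]


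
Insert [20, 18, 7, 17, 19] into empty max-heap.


Insert 20: [20]
Insert 18: [20, 18]
Insert 7: [20, 18, 7]
Insert 17: [20, 18, 7, 17]
Insert 19: [20, 19, 7, 17, 18]

Final heap: [20, 19, 7, 17, 18]


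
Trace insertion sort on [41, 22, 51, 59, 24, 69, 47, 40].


Initial: [41, 22, 51, 59, 24, 69, 47, 40]
Insert 22: [22, 41, 51, 59, 24, 69, 47, 40]
Insert 51: [22, 41, 51, 59, 24, 69, 47, 40]
Insert 59: [22, 41, 51, 59, 24, 69, 47, 40]
Insert 24: [22, 24, 41, 51, 59, 69, 47, 40]
Insert 69: [22, 24, 41, 51, 59, 69, 47, 40]
Insert 47: [22, 24, 41, 47, 51, 59, 69, 40]
Insert 40: [22, 24, 40, 41, 47, 51, 59, 69]

Sorted: [22, 24, 40, 41, 47, 51, 59, 69]


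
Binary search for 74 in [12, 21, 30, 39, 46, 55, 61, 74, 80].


Step 1: lo=0, hi=8, mid=4, val=46
Step 2: lo=5, hi=8, mid=6, val=61
Step 3: lo=7, hi=8, mid=7, val=74

Found at index 7


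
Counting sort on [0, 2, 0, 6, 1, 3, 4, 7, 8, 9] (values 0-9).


Input: [0, 2, 0, 6, 1, 3, 4, 7, 8, 9]
Counts: [2, 1, 1, 1, 1, 0, 1, 1, 1, 1]

Sorted: [0, 0, 1, 2, 3, 4, 6, 7, 8, 9]


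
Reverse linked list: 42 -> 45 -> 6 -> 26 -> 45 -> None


Step 1: curr=42, set curr.next=prev(None) | reversed so far: 42
Step 2: curr=45, set curr.next=prev(42) | reversed so far: 45 -> 42
Step 3: curr=6, set curr.next=prev(45) | reversed so far: 6 -> 45 -> 42
Step 4: curr=26, set curr.next=prev(6) | reversed so far: 26 -> 6 -> 45 -> 42
Step 5: curr=45, set curr.next=prev(26) | reversed so far: 45 -> 26 -> 6 -> 45 -> 42

45 -> 26 -> 6 -> 45 -> 42 -> None


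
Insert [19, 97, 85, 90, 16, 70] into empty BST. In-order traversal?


Insert 19: root
Insert 97: R from 19
Insert 85: R from 19 -> L from 97
Insert 90: R from 19 -> L from 97 -> R from 85
Insert 16: L from 19
Insert 70: R from 19 -> L from 97 -> L from 85

In-order: [16, 19, 70, 85, 90, 97]


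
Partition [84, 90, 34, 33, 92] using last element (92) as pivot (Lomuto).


Pivot: 92
  84 <= 92: advance i (no swap)
  90 <= 92: advance i (no swap)
  34 <= 92: advance i (no swap)
  33 <= 92: advance i (no swap)
Place pivot at 4: [84, 90, 34, 33, 92]

Partitioned: [84, 90, 34, 33, 92]


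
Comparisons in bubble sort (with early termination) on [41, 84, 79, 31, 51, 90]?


Algorithm: bubble sort (with early termination)
Input: [41, 84, 79, 31, 51, 90]
Sorted: [31, 41, 51, 79, 84, 90]

14


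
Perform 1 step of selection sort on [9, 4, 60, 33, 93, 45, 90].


Initial: [9, 4, 60, 33, 93, 45, 90]
Step 1: min=4 at 1
  Swap: [4, 9, 60, 33, 93, 45, 90]

After 1 step: [4, 9, 60, 33, 93, 45, 90]


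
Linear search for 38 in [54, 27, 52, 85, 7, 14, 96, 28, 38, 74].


i=0: 54!=38
i=1: 27!=38
i=2: 52!=38
i=3: 85!=38
i=4: 7!=38
i=5: 14!=38
i=6: 96!=38
i=7: 28!=38
i=8: 38==38 found!

Found at 8, 9 comps


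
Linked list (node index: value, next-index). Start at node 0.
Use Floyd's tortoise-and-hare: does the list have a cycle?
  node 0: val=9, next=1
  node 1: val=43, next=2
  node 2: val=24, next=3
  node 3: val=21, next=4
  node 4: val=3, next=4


Floyd's tortoise (slow, +1) and hare (fast, +2):
  init: slow=0, fast=0
  step 1: slow=1, fast=2
  step 2: slow=2, fast=4
  step 3: slow=3, fast=4
  step 4: slow=4, fast=4
  slow == fast at node 4: cycle detected

Cycle: yes


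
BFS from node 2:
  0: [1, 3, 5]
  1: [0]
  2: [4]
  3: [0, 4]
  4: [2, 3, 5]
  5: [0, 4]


Visit 2, enqueue [4]
Visit 4, enqueue [3, 5]
Visit 3, enqueue [0]
Visit 5, enqueue []
Visit 0, enqueue [1]
Visit 1, enqueue []

BFS order: [2, 4, 3, 5, 0, 1]


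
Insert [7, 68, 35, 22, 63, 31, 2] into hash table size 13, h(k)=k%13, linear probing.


Insert 7: h=7 -> slot 7
Insert 68: h=3 -> slot 3
Insert 35: h=9 -> slot 9
Insert 22: h=9, 1 probes -> slot 10
Insert 63: h=11 -> slot 11
Insert 31: h=5 -> slot 5
Insert 2: h=2 -> slot 2

Table: [None, None, 2, 68, None, 31, None, 7, None, 35, 22, 63, None]


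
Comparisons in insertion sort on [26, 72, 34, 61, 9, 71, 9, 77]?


Algorithm: insertion sort
Input: [26, 72, 34, 61, 9, 71, 9, 77]
Sorted: [9, 9, 26, 34, 61, 71, 72, 77]

18


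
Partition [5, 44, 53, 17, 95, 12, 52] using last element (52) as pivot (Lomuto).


Pivot: 52
  5 <= 52: advance i (no swap)
  44 <= 52: advance i (no swap)
  17 <= 52: swap -> [5, 44, 17, 53, 95, 12, 52]
  12 <= 52: swap -> [5, 44, 17, 12, 95, 53, 52]
Place pivot at 4: [5, 44, 17, 12, 52, 53, 95]

Partitioned: [5, 44, 17, 12, 52, 53, 95]


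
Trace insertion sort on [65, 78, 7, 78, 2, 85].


Initial: [65, 78, 7, 78, 2, 85]
Insert 78: [65, 78, 7, 78, 2, 85]
Insert 7: [7, 65, 78, 78, 2, 85]
Insert 78: [7, 65, 78, 78, 2, 85]
Insert 2: [2, 7, 65, 78, 78, 85]
Insert 85: [2, 7, 65, 78, 78, 85]

Sorted: [2, 7, 65, 78, 78, 85]


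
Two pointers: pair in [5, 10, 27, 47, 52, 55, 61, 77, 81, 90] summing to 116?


lo=0(5)+hi=9(90)=95
lo=1(10)+hi=9(90)=100
lo=2(27)+hi=9(90)=117
lo=2(27)+hi=8(81)=108
lo=3(47)+hi=8(81)=128
lo=3(47)+hi=7(77)=124
lo=3(47)+hi=6(61)=108
lo=4(52)+hi=6(61)=113
lo=5(55)+hi=6(61)=116

Yes: 55+61=116


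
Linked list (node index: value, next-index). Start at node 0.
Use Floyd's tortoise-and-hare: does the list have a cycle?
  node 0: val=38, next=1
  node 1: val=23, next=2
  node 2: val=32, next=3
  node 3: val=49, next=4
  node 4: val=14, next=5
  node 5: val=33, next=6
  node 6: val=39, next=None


Floyd's tortoise (slow, +1) and hare (fast, +2):
  init: slow=0, fast=0
  step 1: slow=1, fast=2
  step 2: slow=2, fast=4
  step 3: slow=3, fast=6
  step 4: fast -> None, no cycle

Cycle: no


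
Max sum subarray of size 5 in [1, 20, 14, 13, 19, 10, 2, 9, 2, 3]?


[0:5]: 67
[1:6]: 76
[2:7]: 58
[3:8]: 53
[4:9]: 42
[5:10]: 26

Max: 76 at [1:6]


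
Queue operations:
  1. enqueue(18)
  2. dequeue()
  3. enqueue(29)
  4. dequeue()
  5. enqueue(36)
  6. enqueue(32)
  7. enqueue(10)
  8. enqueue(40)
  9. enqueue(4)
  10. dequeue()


enqueue(18) -> [18]
dequeue()->18, []
enqueue(29) -> [29]
dequeue()->29, []
enqueue(36) -> [36]
enqueue(32) -> [36, 32]
enqueue(10) -> [36, 32, 10]
enqueue(40) -> [36, 32, 10, 40]
enqueue(4) -> [36, 32, 10, 40, 4]
dequeue()->36, [32, 10, 40, 4]

Final queue: [32, 10, 40, 4]


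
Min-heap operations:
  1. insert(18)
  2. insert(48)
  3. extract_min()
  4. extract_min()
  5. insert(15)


insert(18) -> [18]
insert(48) -> [18, 48]
extract_min()->18, [48]
extract_min()->48, []
insert(15) -> [15]

Final heap: [15]


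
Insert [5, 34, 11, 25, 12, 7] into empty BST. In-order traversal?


Insert 5: root
Insert 34: R from 5
Insert 11: R from 5 -> L from 34
Insert 25: R from 5 -> L from 34 -> R from 11
Insert 12: R from 5 -> L from 34 -> R from 11 -> L from 25
Insert 7: R from 5 -> L from 34 -> L from 11

In-order: [5, 7, 11, 12, 25, 34]


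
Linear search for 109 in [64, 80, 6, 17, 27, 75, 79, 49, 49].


i=0: 64!=109
i=1: 80!=109
i=2: 6!=109
i=3: 17!=109
i=4: 27!=109
i=5: 75!=109
i=6: 79!=109
i=7: 49!=109
i=8: 49!=109

Not found, 9 comps


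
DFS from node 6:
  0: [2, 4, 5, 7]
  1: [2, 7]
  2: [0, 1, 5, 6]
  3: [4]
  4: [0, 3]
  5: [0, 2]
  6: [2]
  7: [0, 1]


Visit 6, push [2]
Visit 2, push [5, 1, 0]
Visit 0, push [7, 5, 4]
Visit 4, push [3]
Visit 3, push []
Visit 5, push []
Visit 7, push [1]
Visit 1, push []

DFS order: [6, 2, 0, 4, 3, 5, 7, 1]


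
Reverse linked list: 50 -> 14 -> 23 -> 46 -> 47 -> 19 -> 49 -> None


Step 1: curr=50, set curr.next=prev(None) | reversed so far: 50
Step 2: curr=14, set curr.next=prev(50) | reversed so far: 14 -> 50
Step 3: curr=23, set curr.next=prev(14) | reversed so far: 23 -> 14 -> 50
Step 4: curr=46, set curr.next=prev(23) | reversed so far: 46 -> 23 -> 14 -> 50
Step 5: curr=47, set curr.next=prev(46) | reversed so far: 47 -> 46 -> 23 -> 14 -> 50
Step 6: curr=19, set curr.next=prev(47) | reversed so far: 19 -> 47 -> 46 -> 23 -> 14 -> 50
Step 7: curr=49, set curr.next=prev(19) | reversed so far: 49 -> 19 -> 47 -> 46 -> 23 -> 14 -> 50

49 -> 19 -> 47 -> 46 -> 23 -> 14 -> 50 -> None


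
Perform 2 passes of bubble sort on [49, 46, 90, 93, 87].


Initial: [49, 46, 90, 93, 87]
Pass 1: [46, 49, 90, 87, 93] (2 swaps)
Pass 2: [46, 49, 87, 90, 93] (1 swaps)

After 2 passes: [46, 49, 87, 90, 93]


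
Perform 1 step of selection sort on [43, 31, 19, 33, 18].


Initial: [43, 31, 19, 33, 18]
Step 1: min=18 at 4
  Swap: [18, 31, 19, 33, 43]

After 1 step: [18, 31, 19, 33, 43]


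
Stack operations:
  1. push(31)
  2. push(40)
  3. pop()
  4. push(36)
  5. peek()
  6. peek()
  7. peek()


push(31) -> [31]
push(40) -> [31, 40]
pop()->40, [31]
push(36) -> [31, 36]
peek()->36
peek()->36
peek()->36

Final stack: [31, 36]


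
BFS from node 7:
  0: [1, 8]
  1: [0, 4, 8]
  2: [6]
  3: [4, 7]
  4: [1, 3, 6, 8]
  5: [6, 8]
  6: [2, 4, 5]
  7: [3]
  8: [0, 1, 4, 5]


Visit 7, enqueue [3]
Visit 3, enqueue [4]
Visit 4, enqueue [1, 6, 8]
Visit 1, enqueue [0]
Visit 6, enqueue [2, 5]
Visit 8, enqueue []
Visit 0, enqueue []
Visit 2, enqueue []
Visit 5, enqueue []

BFS order: [7, 3, 4, 1, 6, 8, 0, 2, 5]


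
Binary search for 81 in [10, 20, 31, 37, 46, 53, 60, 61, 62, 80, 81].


Step 1: lo=0, hi=10, mid=5, val=53
Step 2: lo=6, hi=10, mid=8, val=62
Step 3: lo=9, hi=10, mid=9, val=80
Step 4: lo=10, hi=10, mid=10, val=81

Found at index 10


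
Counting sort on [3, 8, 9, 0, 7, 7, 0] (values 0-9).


Input: [3, 8, 9, 0, 7, 7, 0]
Counts: [2, 0, 0, 1, 0, 0, 0, 2, 1, 1]

Sorted: [0, 0, 3, 7, 7, 8, 9]


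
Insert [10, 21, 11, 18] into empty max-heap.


Insert 10: [10]
Insert 21: [21, 10]
Insert 11: [21, 10, 11]
Insert 18: [21, 18, 11, 10]

Final heap: [21, 18, 11, 10]


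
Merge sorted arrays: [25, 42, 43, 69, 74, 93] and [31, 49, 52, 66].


Take 25 from A
Take 31 from B
Take 42 from A
Take 43 from A
Take 49 from B
Take 52 from B
Take 66 from B

Merged: [25, 31, 42, 43, 49, 52, 66, 69, 74, 93]


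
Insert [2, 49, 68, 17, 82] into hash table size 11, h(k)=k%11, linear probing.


Insert 2: h=2 -> slot 2
Insert 49: h=5 -> slot 5
Insert 68: h=2, 1 probes -> slot 3
Insert 17: h=6 -> slot 6
Insert 82: h=5, 2 probes -> slot 7

Table: [None, None, 2, 68, None, 49, 17, 82, None, None, None]


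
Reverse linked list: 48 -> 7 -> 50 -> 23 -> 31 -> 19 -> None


Step 1: curr=48, set curr.next=prev(None) | reversed so far: 48
Step 2: curr=7, set curr.next=prev(48) | reversed so far: 7 -> 48
Step 3: curr=50, set curr.next=prev(7) | reversed so far: 50 -> 7 -> 48
Step 4: curr=23, set curr.next=prev(50) | reversed so far: 23 -> 50 -> 7 -> 48
Step 5: curr=31, set curr.next=prev(23) | reversed so far: 31 -> 23 -> 50 -> 7 -> 48
Step 6: curr=19, set curr.next=prev(31) | reversed so far: 19 -> 31 -> 23 -> 50 -> 7 -> 48

19 -> 31 -> 23 -> 50 -> 7 -> 48 -> None


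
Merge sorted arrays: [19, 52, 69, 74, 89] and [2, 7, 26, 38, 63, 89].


Take 2 from B
Take 7 from B
Take 19 from A
Take 26 from B
Take 38 from B
Take 52 from A
Take 63 from B
Take 69 from A
Take 74 from A
Take 89 from A

Merged: [2, 7, 19, 26, 38, 52, 63, 69, 74, 89, 89]


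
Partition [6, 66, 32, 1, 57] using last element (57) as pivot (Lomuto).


Pivot: 57
  6 <= 57: advance i (no swap)
  32 <= 57: swap -> [6, 32, 66, 1, 57]
  1 <= 57: swap -> [6, 32, 1, 66, 57]
Place pivot at 3: [6, 32, 1, 57, 66]

Partitioned: [6, 32, 1, 57, 66]


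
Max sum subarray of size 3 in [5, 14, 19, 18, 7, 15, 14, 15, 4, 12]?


[0:3]: 38
[1:4]: 51
[2:5]: 44
[3:6]: 40
[4:7]: 36
[5:8]: 44
[6:9]: 33
[7:10]: 31

Max: 51 at [1:4]


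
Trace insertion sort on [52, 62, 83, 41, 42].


Initial: [52, 62, 83, 41, 42]
Insert 62: [52, 62, 83, 41, 42]
Insert 83: [52, 62, 83, 41, 42]
Insert 41: [41, 52, 62, 83, 42]
Insert 42: [41, 42, 52, 62, 83]

Sorted: [41, 42, 52, 62, 83]


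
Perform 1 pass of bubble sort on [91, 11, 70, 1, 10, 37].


Initial: [91, 11, 70, 1, 10, 37]
Pass 1: [11, 70, 1, 10, 37, 91] (5 swaps)

After 1 pass: [11, 70, 1, 10, 37, 91]


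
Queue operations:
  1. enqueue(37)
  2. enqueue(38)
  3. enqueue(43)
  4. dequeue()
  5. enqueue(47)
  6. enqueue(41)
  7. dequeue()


enqueue(37) -> [37]
enqueue(38) -> [37, 38]
enqueue(43) -> [37, 38, 43]
dequeue()->37, [38, 43]
enqueue(47) -> [38, 43, 47]
enqueue(41) -> [38, 43, 47, 41]
dequeue()->38, [43, 47, 41]

Final queue: [43, 47, 41]


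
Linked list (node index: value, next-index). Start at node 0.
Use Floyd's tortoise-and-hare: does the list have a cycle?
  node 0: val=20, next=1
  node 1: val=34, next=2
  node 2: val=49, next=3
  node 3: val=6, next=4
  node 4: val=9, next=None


Floyd's tortoise (slow, +1) and hare (fast, +2):
  init: slow=0, fast=0
  step 1: slow=1, fast=2
  step 2: slow=2, fast=4
  step 3: fast -> None, no cycle

Cycle: no


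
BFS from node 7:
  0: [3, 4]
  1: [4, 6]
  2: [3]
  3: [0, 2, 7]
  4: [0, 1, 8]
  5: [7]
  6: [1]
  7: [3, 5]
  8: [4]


Visit 7, enqueue [3, 5]
Visit 3, enqueue [0, 2]
Visit 5, enqueue []
Visit 0, enqueue [4]
Visit 2, enqueue []
Visit 4, enqueue [1, 8]
Visit 1, enqueue [6]
Visit 8, enqueue []
Visit 6, enqueue []

BFS order: [7, 3, 5, 0, 2, 4, 1, 8, 6]


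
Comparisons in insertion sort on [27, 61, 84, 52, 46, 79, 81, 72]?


Algorithm: insertion sort
Input: [27, 61, 84, 52, 46, 79, 81, 72]
Sorted: [27, 46, 52, 61, 72, 79, 81, 84]

17


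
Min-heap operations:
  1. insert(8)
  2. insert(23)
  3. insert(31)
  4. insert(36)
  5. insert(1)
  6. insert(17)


insert(8) -> [8]
insert(23) -> [8, 23]
insert(31) -> [8, 23, 31]
insert(36) -> [8, 23, 31, 36]
insert(1) -> [1, 8, 31, 36, 23]
insert(17) -> [1, 8, 17, 36, 23, 31]

Final heap: [1, 8, 17, 36, 23, 31]


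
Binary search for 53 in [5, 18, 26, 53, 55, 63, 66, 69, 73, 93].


Step 1: lo=0, hi=9, mid=4, val=55
Step 2: lo=0, hi=3, mid=1, val=18
Step 3: lo=2, hi=3, mid=2, val=26
Step 4: lo=3, hi=3, mid=3, val=53

Found at index 3


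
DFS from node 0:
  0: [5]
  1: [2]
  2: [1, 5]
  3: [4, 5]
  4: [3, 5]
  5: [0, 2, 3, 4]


Visit 0, push [5]
Visit 5, push [4, 3, 2]
Visit 2, push [1]
Visit 1, push []
Visit 3, push [4]
Visit 4, push []

DFS order: [0, 5, 2, 1, 3, 4]


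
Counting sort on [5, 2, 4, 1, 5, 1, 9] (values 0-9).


Input: [5, 2, 4, 1, 5, 1, 9]
Counts: [0, 2, 1, 0, 1, 2, 0, 0, 0, 1]

Sorted: [1, 1, 2, 4, 5, 5, 9]


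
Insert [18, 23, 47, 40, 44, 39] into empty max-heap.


Insert 18: [18]
Insert 23: [23, 18]
Insert 47: [47, 18, 23]
Insert 40: [47, 40, 23, 18]
Insert 44: [47, 44, 23, 18, 40]
Insert 39: [47, 44, 39, 18, 40, 23]

Final heap: [47, 44, 39, 18, 40, 23]


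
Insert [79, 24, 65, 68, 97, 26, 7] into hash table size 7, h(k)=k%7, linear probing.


Insert 79: h=2 -> slot 2
Insert 24: h=3 -> slot 3
Insert 65: h=2, 2 probes -> slot 4
Insert 68: h=5 -> slot 5
Insert 97: h=6 -> slot 6
Insert 26: h=5, 2 probes -> slot 0
Insert 7: h=0, 1 probes -> slot 1

Table: [26, 7, 79, 24, 65, 68, 97]


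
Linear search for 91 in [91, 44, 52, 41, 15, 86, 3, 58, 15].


i=0: 91==91 found!

Found at 0, 1 comps


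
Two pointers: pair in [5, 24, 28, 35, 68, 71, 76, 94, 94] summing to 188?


lo=0(5)+hi=8(94)=99
lo=1(24)+hi=8(94)=118
lo=2(28)+hi=8(94)=122
lo=3(35)+hi=8(94)=129
lo=4(68)+hi=8(94)=162
lo=5(71)+hi=8(94)=165
lo=6(76)+hi=8(94)=170
lo=7(94)+hi=8(94)=188

Yes: 94+94=188


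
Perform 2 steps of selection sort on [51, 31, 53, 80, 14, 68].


Initial: [51, 31, 53, 80, 14, 68]
Step 1: min=14 at 4
  Swap: [14, 31, 53, 80, 51, 68]
Step 2: min=31 at 1
  Swap: [14, 31, 53, 80, 51, 68]

After 2 steps: [14, 31, 53, 80, 51, 68]


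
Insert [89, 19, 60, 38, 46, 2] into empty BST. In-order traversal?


Insert 89: root
Insert 19: L from 89
Insert 60: L from 89 -> R from 19
Insert 38: L from 89 -> R from 19 -> L from 60
Insert 46: L from 89 -> R from 19 -> L from 60 -> R from 38
Insert 2: L from 89 -> L from 19

In-order: [2, 19, 38, 46, 60, 89]


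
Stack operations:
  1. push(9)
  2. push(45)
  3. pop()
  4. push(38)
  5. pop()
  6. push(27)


push(9) -> [9]
push(45) -> [9, 45]
pop()->45, [9]
push(38) -> [9, 38]
pop()->38, [9]
push(27) -> [9, 27]

Final stack: [9, 27]


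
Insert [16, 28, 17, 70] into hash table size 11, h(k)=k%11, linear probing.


Insert 16: h=5 -> slot 5
Insert 28: h=6 -> slot 6
Insert 17: h=6, 1 probes -> slot 7
Insert 70: h=4 -> slot 4

Table: [None, None, None, None, 70, 16, 28, 17, None, None, None]


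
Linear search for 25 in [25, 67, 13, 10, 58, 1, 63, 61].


i=0: 25==25 found!

Found at 0, 1 comps


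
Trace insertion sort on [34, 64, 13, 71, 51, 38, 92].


Initial: [34, 64, 13, 71, 51, 38, 92]
Insert 64: [34, 64, 13, 71, 51, 38, 92]
Insert 13: [13, 34, 64, 71, 51, 38, 92]
Insert 71: [13, 34, 64, 71, 51, 38, 92]
Insert 51: [13, 34, 51, 64, 71, 38, 92]
Insert 38: [13, 34, 38, 51, 64, 71, 92]
Insert 92: [13, 34, 38, 51, 64, 71, 92]

Sorted: [13, 34, 38, 51, 64, 71, 92]


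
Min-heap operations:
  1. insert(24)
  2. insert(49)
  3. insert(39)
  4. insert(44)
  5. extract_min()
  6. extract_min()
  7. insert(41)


insert(24) -> [24]
insert(49) -> [24, 49]
insert(39) -> [24, 49, 39]
insert(44) -> [24, 44, 39, 49]
extract_min()->24, [39, 44, 49]
extract_min()->39, [44, 49]
insert(41) -> [41, 49, 44]

Final heap: [41, 49, 44]


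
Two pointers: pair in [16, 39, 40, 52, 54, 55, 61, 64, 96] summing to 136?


lo=0(16)+hi=8(96)=112
lo=1(39)+hi=8(96)=135
lo=2(40)+hi=8(96)=136

Yes: 40+96=136


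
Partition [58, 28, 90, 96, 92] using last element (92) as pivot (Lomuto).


Pivot: 92
  58 <= 92: advance i (no swap)
  28 <= 92: advance i (no swap)
  90 <= 92: advance i (no swap)
Place pivot at 3: [58, 28, 90, 92, 96]

Partitioned: [58, 28, 90, 92, 96]


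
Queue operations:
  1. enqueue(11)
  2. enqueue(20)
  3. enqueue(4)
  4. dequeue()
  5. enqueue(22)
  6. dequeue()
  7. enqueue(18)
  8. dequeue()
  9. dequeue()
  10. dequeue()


enqueue(11) -> [11]
enqueue(20) -> [11, 20]
enqueue(4) -> [11, 20, 4]
dequeue()->11, [20, 4]
enqueue(22) -> [20, 4, 22]
dequeue()->20, [4, 22]
enqueue(18) -> [4, 22, 18]
dequeue()->4, [22, 18]
dequeue()->22, [18]
dequeue()->18, []

Final queue: []


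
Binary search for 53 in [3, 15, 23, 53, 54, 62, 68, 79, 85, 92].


Step 1: lo=0, hi=9, mid=4, val=54
Step 2: lo=0, hi=3, mid=1, val=15
Step 3: lo=2, hi=3, mid=2, val=23
Step 4: lo=3, hi=3, mid=3, val=53

Found at index 3


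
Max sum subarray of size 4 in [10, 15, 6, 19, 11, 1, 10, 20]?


[0:4]: 50
[1:5]: 51
[2:6]: 37
[3:7]: 41
[4:8]: 42

Max: 51 at [1:5]


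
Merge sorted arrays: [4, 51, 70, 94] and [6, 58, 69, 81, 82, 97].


Take 4 from A
Take 6 from B
Take 51 from A
Take 58 from B
Take 69 from B
Take 70 from A
Take 81 from B
Take 82 from B
Take 94 from A

Merged: [4, 6, 51, 58, 69, 70, 81, 82, 94, 97]


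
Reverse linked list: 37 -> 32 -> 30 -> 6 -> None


Step 1: curr=37, set curr.next=prev(None) | reversed so far: 37
Step 2: curr=32, set curr.next=prev(37) | reversed so far: 32 -> 37
Step 3: curr=30, set curr.next=prev(32) | reversed so far: 30 -> 32 -> 37
Step 4: curr=6, set curr.next=prev(30) | reversed so far: 6 -> 30 -> 32 -> 37

6 -> 30 -> 32 -> 37 -> None


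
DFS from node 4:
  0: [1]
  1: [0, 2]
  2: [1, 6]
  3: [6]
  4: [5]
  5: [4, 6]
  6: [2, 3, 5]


Visit 4, push [5]
Visit 5, push [6]
Visit 6, push [3, 2]
Visit 2, push [1]
Visit 1, push [0]
Visit 0, push []
Visit 3, push []

DFS order: [4, 5, 6, 2, 1, 0, 3]


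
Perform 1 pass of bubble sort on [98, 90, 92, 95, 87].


Initial: [98, 90, 92, 95, 87]
Pass 1: [90, 92, 95, 87, 98] (4 swaps)

After 1 pass: [90, 92, 95, 87, 98]


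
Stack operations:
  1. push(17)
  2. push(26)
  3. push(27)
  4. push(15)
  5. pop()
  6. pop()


push(17) -> [17]
push(26) -> [17, 26]
push(27) -> [17, 26, 27]
push(15) -> [17, 26, 27, 15]
pop()->15, [17, 26, 27]
pop()->27, [17, 26]

Final stack: [17, 26]


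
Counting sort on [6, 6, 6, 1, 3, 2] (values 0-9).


Input: [6, 6, 6, 1, 3, 2]
Counts: [0, 1, 1, 1, 0, 0, 3, 0, 0, 0]

Sorted: [1, 2, 3, 6, 6, 6]


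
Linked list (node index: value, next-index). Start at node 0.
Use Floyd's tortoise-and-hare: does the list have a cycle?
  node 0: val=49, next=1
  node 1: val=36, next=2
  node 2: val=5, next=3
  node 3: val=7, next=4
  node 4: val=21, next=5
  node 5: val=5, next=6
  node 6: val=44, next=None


Floyd's tortoise (slow, +1) and hare (fast, +2):
  init: slow=0, fast=0
  step 1: slow=1, fast=2
  step 2: slow=2, fast=4
  step 3: slow=3, fast=6
  step 4: fast -> None, no cycle

Cycle: no


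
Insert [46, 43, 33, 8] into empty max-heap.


Insert 46: [46]
Insert 43: [46, 43]
Insert 33: [46, 43, 33]
Insert 8: [46, 43, 33, 8]

Final heap: [46, 43, 33, 8]


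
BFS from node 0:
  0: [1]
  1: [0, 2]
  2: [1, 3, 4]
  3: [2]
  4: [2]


Visit 0, enqueue [1]
Visit 1, enqueue [2]
Visit 2, enqueue [3, 4]
Visit 3, enqueue []
Visit 4, enqueue []

BFS order: [0, 1, 2, 3, 4]


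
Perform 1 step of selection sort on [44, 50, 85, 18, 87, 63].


Initial: [44, 50, 85, 18, 87, 63]
Step 1: min=18 at 3
  Swap: [18, 50, 85, 44, 87, 63]

After 1 step: [18, 50, 85, 44, 87, 63]


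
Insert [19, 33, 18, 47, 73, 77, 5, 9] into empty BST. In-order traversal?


Insert 19: root
Insert 33: R from 19
Insert 18: L from 19
Insert 47: R from 19 -> R from 33
Insert 73: R from 19 -> R from 33 -> R from 47
Insert 77: R from 19 -> R from 33 -> R from 47 -> R from 73
Insert 5: L from 19 -> L from 18
Insert 9: L from 19 -> L from 18 -> R from 5

In-order: [5, 9, 18, 19, 33, 47, 73, 77]


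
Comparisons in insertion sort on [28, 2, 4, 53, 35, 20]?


Algorithm: insertion sort
Input: [28, 2, 4, 53, 35, 20]
Sorted: [2, 4, 20, 28, 35, 53]

10


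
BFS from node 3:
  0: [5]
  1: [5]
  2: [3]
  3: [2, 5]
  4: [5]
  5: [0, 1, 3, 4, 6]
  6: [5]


Visit 3, enqueue [2, 5]
Visit 2, enqueue []
Visit 5, enqueue [0, 1, 4, 6]
Visit 0, enqueue []
Visit 1, enqueue []
Visit 4, enqueue []
Visit 6, enqueue []

BFS order: [3, 2, 5, 0, 1, 4, 6]


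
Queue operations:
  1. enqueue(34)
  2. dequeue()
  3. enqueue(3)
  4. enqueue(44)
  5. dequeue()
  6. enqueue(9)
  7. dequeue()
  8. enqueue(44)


enqueue(34) -> [34]
dequeue()->34, []
enqueue(3) -> [3]
enqueue(44) -> [3, 44]
dequeue()->3, [44]
enqueue(9) -> [44, 9]
dequeue()->44, [9]
enqueue(44) -> [9, 44]

Final queue: [9, 44]


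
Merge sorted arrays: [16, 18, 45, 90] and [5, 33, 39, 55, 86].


Take 5 from B
Take 16 from A
Take 18 from A
Take 33 from B
Take 39 from B
Take 45 from A
Take 55 from B
Take 86 from B

Merged: [5, 16, 18, 33, 39, 45, 55, 86, 90]


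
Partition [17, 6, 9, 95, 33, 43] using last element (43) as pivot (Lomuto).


Pivot: 43
  17 <= 43: advance i (no swap)
  6 <= 43: advance i (no swap)
  9 <= 43: advance i (no swap)
  33 <= 43: swap -> [17, 6, 9, 33, 95, 43]
Place pivot at 4: [17, 6, 9, 33, 43, 95]

Partitioned: [17, 6, 9, 33, 43, 95]


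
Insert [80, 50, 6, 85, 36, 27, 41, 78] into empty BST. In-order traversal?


Insert 80: root
Insert 50: L from 80
Insert 6: L from 80 -> L from 50
Insert 85: R from 80
Insert 36: L from 80 -> L from 50 -> R from 6
Insert 27: L from 80 -> L from 50 -> R from 6 -> L from 36
Insert 41: L from 80 -> L from 50 -> R from 6 -> R from 36
Insert 78: L from 80 -> R from 50

In-order: [6, 27, 36, 41, 50, 78, 80, 85]


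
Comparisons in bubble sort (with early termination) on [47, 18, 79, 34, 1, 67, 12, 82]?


Algorithm: bubble sort (with early termination)
Input: [47, 18, 79, 34, 1, 67, 12, 82]
Sorted: [1, 12, 18, 34, 47, 67, 79, 82]

27


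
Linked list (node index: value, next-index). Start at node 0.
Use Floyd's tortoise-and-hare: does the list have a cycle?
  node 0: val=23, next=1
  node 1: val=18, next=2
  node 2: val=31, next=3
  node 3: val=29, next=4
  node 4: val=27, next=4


Floyd's tortoise (slow, +1) and hare (fast, +2):
  init: slow=0, fast=0
  step 1: slow=1, fast=2
  step 2: slow=2, fast=4
  step 3: slow=3, fast=4
  step 4: slow=4, fast=4
  slow == fast at node 4: cycle detected

Cycle: yes


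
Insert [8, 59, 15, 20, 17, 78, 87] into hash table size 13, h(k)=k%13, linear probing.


Insert 8: h=8 -> slot 8
Insert 59: h=7 -> slot 7
Insert 15: h=2 -> slot 2
Insert 20: h=7, 2 probes -> slot 9
Insert 17: h=4 -> slot 4
Insert 78: h=0 -> slot 0
Insert 87: h=9, 1 probes -> slot 10

Table: [78, None, 15, None, 17, None, None, 59, 8, 20, 87, None, None]


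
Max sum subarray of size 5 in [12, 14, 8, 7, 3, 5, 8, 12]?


[0:5]: 44
[1:6]: 37
[2:7]: 31
[3:8]: 35

Max: 44 at [0:5]


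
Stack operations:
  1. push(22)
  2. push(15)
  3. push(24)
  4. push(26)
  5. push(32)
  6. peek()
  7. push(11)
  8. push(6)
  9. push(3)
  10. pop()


push(22) -> [22]
push(15) -> [22, 15]
push(24) -> [22, 15, 24]
push(26) -> [22, 15, 24, 26]
push(32) -> [22, 15, 24, 26, 32]
peek()->32
push(11) -> [22, 15, 24, 26, 32, 11]
push(6) -> [22, 15, 24, 26, 32, 11, 6]
push(3) -> [22, 15, 24, 26, 32, 11, 6, 3]
pop()->3, [22, 15, 24, 26, 32, 11, 6]

Final stack: [22, 15, 24, 26, 32, 11, 6]


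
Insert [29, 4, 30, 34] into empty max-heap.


Insert 29: [29]
Insert 4: [29, 4]
Insert 30: [30, 4, 29]
Insert 34: [34, 30, 29, 4]

Final heap: [34, 30, 29, 4]


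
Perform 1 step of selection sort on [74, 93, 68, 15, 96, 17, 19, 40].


Initial: [74, 93, 68, 15, 96, 17, 19, 40]
Step 1: min=15 at 3
  Swap: [15, 93, 68, 74, 96, 17, 19, 40]

After 1 step: [15, 93, 68, 74, 96, 17, 19, 40]


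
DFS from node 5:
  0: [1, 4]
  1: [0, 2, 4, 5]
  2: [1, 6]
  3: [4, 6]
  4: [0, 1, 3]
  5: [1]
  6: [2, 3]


Visit 5, push [1]
Visit 1, push [4, 2, 0]
Visit 0, push [4]
Visit 4, push [3]
Visit 3, push [6]
Visit 6, push [2]
Visit 2, push []

DFS order: [5, 1, 0, 4, 3, 6, 2]


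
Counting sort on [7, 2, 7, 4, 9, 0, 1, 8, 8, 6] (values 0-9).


Input: [7, 2, 7, 4, 9, 0, 1, 8, 8, 6]
Counts: [1, 1, 1, 0, 1, 0, 1, 2, 2, 1]

Sorted: [0, 1, 2, 4, 6, 7, 7, 8, 8, 9]


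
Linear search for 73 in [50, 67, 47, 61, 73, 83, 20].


i=0: 50!=73
i=1: 67!=73
i=2: 47!=73
i=3: 61!=73
i=4: 73==73 found!

Found at 4, 5 comps


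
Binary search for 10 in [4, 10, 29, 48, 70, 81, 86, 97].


Step 1: lo=0, hi=7, mid=3, val=48
Step 2: lo=0, hi=2, mid=1, val=10

Found at index 1


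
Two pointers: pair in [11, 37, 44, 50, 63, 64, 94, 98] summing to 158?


lo=0(11)+hi=7(98)=109
lo=1(37)+hi=7(98)=135
lo=2(44)+hi=7(98)=142
lo=3(50)+hi=7(98)=148
lo=4(63)+hi=7(98)=161
lo=4(63)+hi=6(94)=157
lo=5(64)+hi=6(94)=158

Yes: 64+94=158


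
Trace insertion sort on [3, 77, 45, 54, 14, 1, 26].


Initial: [3, 77, 45, 54, 14, 1, 26]
Insert 77: [3, 77, 45, 54, 14, 1, 26]
Insert 45: [3, 45, 77, 54, 14, 1, 26]
Insert 54: [3, 45, 54, 77, 14, 1, 26]
Insert 14: [3, 14, 45, 54, 77, 1, 26]
Insert 1: [1, 3, 14, 45, 54, 77, 26]
Insert 26: [1, 3, 14, 26, 45, 54, 77]

Sorted: [1, 3, 14, 26, 45, 54, 77]


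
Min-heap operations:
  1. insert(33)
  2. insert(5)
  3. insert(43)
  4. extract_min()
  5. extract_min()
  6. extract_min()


insert(33) -> [33]
insert(5) -> [5, 33]
insert(43) -> [5, 33, 43]
extract_min()->5, [33, 43]
extract_min()->33, [43]
extract_min()->43, []

Final heap: []


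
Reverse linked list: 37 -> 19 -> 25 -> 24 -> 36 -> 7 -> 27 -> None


Step 1: curr=37, set curr.next=prev(None) | reversed so far: 37
Step 2: curr=19, set curr.next=prev(37) | reversed so far: 19 -> 37
Step 3: curr=25, set curr.next=prev(19) | reversed so far: 25 -> 19 -> 37
Step 4: curr=24, set curr.next=prev(25) | reversed so far: 24 -> 25 -> 19 -> 37
Step 5: curr=36, set curr.next=prev(24) | reversed so far: 36 -> 24 -> 25 -> 19 -> 37
Step 6: curr=7, set curr.next=prev(36) | reversed so far: 7 -> 36 -> 24 -> 25 -> 19 -> 37
Step 7: curr=27, set curr.next=prev(7) | reversed so far: 27 -> 7 -> 36 -> 24 -> 25 -> 19 -> 37

27 -> 7 -> 36 -> 24 -> 25 -> 19 -> 37 -> None


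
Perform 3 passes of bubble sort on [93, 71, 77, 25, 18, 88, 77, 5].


Initial: [93, 71, 77, 25, 18, 88, 77, 5]
Pass 1: [71, 77, 25, 18, 88, 77, 5, 93] (7 swaps)
Pass 2: [71, 25, 18, 77, 77, 5, 88, 93] (4 swaps)
Pass 3: [25, 18, 71, 77, 5, 77, 88, 93] (3 swaps)

After 3 passes: [25, 18, 71, 77, 5, 77, 88, 93]


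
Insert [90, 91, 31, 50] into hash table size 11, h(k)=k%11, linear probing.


Insert 90: h=2 -> slot 2
Insert 91: h=3 -> slot 3
Insert 31: h=9 -> slot 9
Insert 50: h=6 -> slot 6

Table: [None, None, 90, 91, None, None, 50, None, None, 31, None]


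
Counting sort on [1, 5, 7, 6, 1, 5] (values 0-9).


Input: [1, 5, 7, 6, 1, 5]
Counts: [0, 2, 0, 0, 0, 2, 1, 1, 0, 0]

Sorted: [1, 1, 5, 5, 6, 7]


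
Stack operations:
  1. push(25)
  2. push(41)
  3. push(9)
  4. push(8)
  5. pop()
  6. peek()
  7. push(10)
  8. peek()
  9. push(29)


push(25) -> [25]
push(41) -> [25, 41]
push(9) -> [25, 41, 9]
push(8) -> [25, 41, 9, 8]
pop()->8, [25, 41, 9]
peek()->9
push(10) -> [25, 41, 9, 10]
peek()->10
push(29) -> [25, 41, 9, 10, 29]

Final stack: [25, 41, 9, 10, 29]


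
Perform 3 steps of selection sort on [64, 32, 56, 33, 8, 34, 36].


Initial: [64, 32, 56, 33, 8, 34, 36]
Step 1: min=8 at 4
  Swap: [8, 32, 56, 33, 64, 34, 36]
Step 2: min=32 at 1
  Swap: [8, 32, 56, 33, 64, 34, 36]
Step 3: min=33 at 3
  Swap: [8, 32, 33, 56, 64, 34, 36]

After 3 steps: [8, 32, 33, 56, 64, 34, 36]


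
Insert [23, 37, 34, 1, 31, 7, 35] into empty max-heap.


Insert 23: [23]
Insert 37: [37, 23]
Insert 34: [37, 23, 34]
Insert 1: [37, 23, 34, 1]
Insert 31: [37, 31, 34, 1, 23]
Insert 7: [37, 31, 34, 1, 23, 7]
Insert 35: [37, 31, 35, 1, 23, 7, 34]

Final heap: [37, 31, 35, 1, 23, 7, 34]


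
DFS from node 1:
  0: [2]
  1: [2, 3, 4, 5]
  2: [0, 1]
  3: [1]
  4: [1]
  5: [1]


Visit 1, push [5, 4, 3, 2]
Visit 2, push [0]
Visit 0, push []
Visit 3, push []
Visit 4, push []
Visit 5, push []

DFS order: [1, 2, 0, 3, 4, 5]


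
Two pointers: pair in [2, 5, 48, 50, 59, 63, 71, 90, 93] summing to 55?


lo=0(2)+hi=8(93)=95
lo=0(2)+hi=7(90)=92
lo=0(2)+hi=6(71)=73
lo=0(2)+hi=5(63)=65
lo=0(2)+hi=4(59)=61
lo=0(2)+hi=3(50)=52
lo=1(5)+hi=3(50)=55

Yes: 5+50=55


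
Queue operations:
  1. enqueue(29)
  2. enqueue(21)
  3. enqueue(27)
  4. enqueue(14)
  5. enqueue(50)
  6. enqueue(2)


enqueue(29) -> [29]
enqueue(21) -> [29, 21]
enqueue(27) -> [29, 21, 27]
enqueue(14) -> [29, 21, 27, 14]
enqueue(50) -> [29, 21, 27, 14, 50]
enqueue(2) -> [29, 21, 27, 14, 50, 2]

Final queue: [29, 21, 27, 14, 50, 2]


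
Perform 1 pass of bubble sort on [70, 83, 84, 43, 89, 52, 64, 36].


Initial: [70, 83, 84, 43, 89, 52, 64, 36]
Pass 1: [70, 83, 43, 84, 52, 64, 36, 89] (4 swaps)

After 1 pass: [70, 83, 43, 84, 52, 64, 36, 89]


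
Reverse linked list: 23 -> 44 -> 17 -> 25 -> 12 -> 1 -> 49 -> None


Step 1: curr=23, set curr.next=prev(None) | reversed so far: 23
Step 2: curr=44, set curr.next=prev(23) | reversed so far: 44 -> 23
Step 3: curr=17, set curr.next=prev(44) | reversed so far: 17 -> 44 -> 23
Step 4: curr=25, set curr.next=prev(17) | reversed so far: 25 -> 17 -> 44 -> 23
Step 5: curr=12, set curr.next=prev(25) | reversed so far: 12 -> 25 -> 17 -> 44 -> 23
Step 6: curr=1, set curr.next=prev(12) | reversed so far: 1 -> 12 -> 25 -> 17 -> 44 -> 23
Step 7: curr=49, set curr.next=prev(1) | reversed so far: 49 -> 1 -> 12 -> 25 -> 17 -> 44 -> 23

49 -> 1 -> 12 -> 25 -> 17 -> 44 -> 23 -> None


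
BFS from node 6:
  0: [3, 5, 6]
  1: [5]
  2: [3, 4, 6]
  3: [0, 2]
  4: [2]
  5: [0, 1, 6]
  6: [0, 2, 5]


Visit 6, enqueue [0, 2, 5]
Visit 0, enqueue [3]
Visit 2, enqueue [4]
Visit 5, enqueue [1]
Visit 3, enqueue []
Visit 4, enqueue []
Visit 1, enqueue []

BFS order: [6, 0, 2, 5, 3, 4, 1]


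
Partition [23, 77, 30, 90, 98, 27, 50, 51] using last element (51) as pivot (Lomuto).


Pivot: 51
  23 <= 51: advance i (no swap)
  30 <= 51: swap -> [23, 30, 77, 90, 98, 27, 50, 51]
  27 <= 51: swap -> [23, 30, 27, 90, 98, 77, 50, 51]
  50 <= 51: swap -> [23, 30, 27, 50, 98, 77, 90, 51]
Place pivot at 4: [23, 30, 27, 50, 51, 77, 90, 98]

Partitioned: [23, 30, 27, 50, 51, 77, 90, 98]


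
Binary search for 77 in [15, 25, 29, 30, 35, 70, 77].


Step 1: lo=0, hi=6, mid=3, val=30
Step 2: lo=4, hi=6, mid=5, val=70
Step 3: lo=6, hi=6, mid=6, val=77

Found at index 6


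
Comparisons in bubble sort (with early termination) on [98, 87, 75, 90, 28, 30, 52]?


Algorithm: bubble sort (with early termination)
Input: [98, 87, 75, 90, 28, 30, 52]
Sorted: [28, 30, 52, 75, 87, 90, 98]

20


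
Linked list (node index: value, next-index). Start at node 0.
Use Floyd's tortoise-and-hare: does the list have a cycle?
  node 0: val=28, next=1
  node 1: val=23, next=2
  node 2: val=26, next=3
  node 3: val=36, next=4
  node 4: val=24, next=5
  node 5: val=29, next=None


Floyd's tortoise (slow, +1) and hare (fast, +2):
  init: slow=0, fast=0
  step 1: slow=1, fast=2
  step 2: slow=2, fast=4
  step 3: fast 4->5->None, no cycle

Cycle: no


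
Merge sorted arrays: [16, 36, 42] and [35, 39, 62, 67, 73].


Take 16 from A
Take 35 from B
Take 36 from A
Take 39 from B
Take 42 from A

Merged: [16, 35, 36, 39, 42, 62, 67, 73]


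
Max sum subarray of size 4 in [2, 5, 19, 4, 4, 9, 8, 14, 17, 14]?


[0:4]: 30
[1:5]: 32
[2:6]: 36
[3:7]: 25
[4:8]: 35
[5:9]: 48
[6:10]: 53

Max: 53 at [6:10]


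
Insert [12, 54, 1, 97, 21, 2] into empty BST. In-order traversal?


Insert 12: root
Insert 54: R from 12
Insert 1: L from 12
Insert 97: R from 12 -> R from 54
Insert 21: R from 12 -> L from 54
Insert 2: L from 12 -> R from 1

In-order: [1, 2, 12, 21, 54, 97]


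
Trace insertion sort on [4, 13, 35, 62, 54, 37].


Initial: [4, 13, 35, 62, 54, 37]
Insert 13: [4, 13, 35, 62, 54, 37]
Insert 35: [4, 13, 35, 62, 54, 37]
Insert 62: [4, 13, 35, 62, 54, 37]
Insert 54: [4, 13, 35, 54, 62, 37]
Insert 37: [4, 13, 35, 37, 54, 62]

Sorted: [4, 13, 35, 37, 54, 62]


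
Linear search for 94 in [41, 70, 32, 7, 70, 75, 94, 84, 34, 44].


i=0: 41!=94
i=1: 70!=94
i=2: 32!=94
i=3: 7!=94
i=4: 70!=94
i=5: 75!=94
i=6: 94==94 found!

Found at 6, 7 comps


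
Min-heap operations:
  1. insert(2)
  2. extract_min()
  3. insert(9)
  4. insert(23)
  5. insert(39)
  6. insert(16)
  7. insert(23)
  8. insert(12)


insert(2) -> [2]
extract_min()->2, []
insert(9) -> [9]
insert(23) -> [9, 23]
insert(39) -> [9, 23, 39]
insert(16) -> [9, 16, 39, 23]
insert(23) -> [9, 16, 39, 23, 23]
insert(12) -> [9, 16, 12, 23, 23, 39]

Final heap: [9, 16, 12, 23, 23, 39]


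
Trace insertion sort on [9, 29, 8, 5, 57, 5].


Initial: [9, 29, 8, 5, 57, 5]
Insert 29: [9, 29, 8, 5, 57, 5]
Insert 8: [8, 9, 29, 5, 57, 5]
Insert 5: [5, 8, 9, 29, 57, 5]
Insert 57: [5, 8, 9, 29, 57, 5]
Insert 5: [5, 5, 8, 9, 29, 57]

Sorted: [5, 5, 8, 9, 29, 57]


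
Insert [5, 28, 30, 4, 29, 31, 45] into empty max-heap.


Insert 5: [5]
Insert 28: [28, 5]
Insert 30: [30, 5, 28]
Insert 4: [30, 5, 28, 4]
Insert 29: [30, 29, 28, 4, 5]
Insert 31: [31, 29, 30, 4, 5, 28]
Insert 45: [45, 29, 31, 4, 5, 28, 30]

Final heap: [45, 29, 31, 4, 5, 28, 30]
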